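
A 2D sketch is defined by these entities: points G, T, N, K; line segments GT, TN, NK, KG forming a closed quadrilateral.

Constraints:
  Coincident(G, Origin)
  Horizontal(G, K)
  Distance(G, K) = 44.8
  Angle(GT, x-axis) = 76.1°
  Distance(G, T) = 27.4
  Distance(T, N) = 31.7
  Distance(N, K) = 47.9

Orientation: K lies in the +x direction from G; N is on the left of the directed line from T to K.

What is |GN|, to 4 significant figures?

55.86

G is at the origin; G and K share the same y with |GK| = 44.8 and K in +x, so K = (44.8, 0). GT runs at 76.1° with |GT| = 27.4, so T = (6.582, 26.60). N is determined by |TN| = 31.7 and |NK| = 47.9 together: it lies at the intersection of circle(T, 31.7) and circle(K, 47.9). With |TK| = 46.56, the foot of the radical line on TK is 9.434 from T and the perpendicular offset is √(31.7² − 9.434²) = 30.26. Taking the left-of-TK solution: N = (31.61, 46.05).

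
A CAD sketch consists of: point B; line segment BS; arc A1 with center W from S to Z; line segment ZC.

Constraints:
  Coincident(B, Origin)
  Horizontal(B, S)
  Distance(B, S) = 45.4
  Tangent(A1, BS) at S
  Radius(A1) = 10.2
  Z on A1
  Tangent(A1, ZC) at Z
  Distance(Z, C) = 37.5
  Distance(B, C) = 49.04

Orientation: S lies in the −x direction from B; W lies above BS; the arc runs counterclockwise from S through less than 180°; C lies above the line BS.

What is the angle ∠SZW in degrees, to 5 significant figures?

54.007°

Checks: B = (0.00, 0.00) ✓; |WZ| = 10.20 ✓; ∠(WZ, ZC) = 90.00° ✓; |ZC| = 37.50 ✓; |BC| = 49.04 ✓.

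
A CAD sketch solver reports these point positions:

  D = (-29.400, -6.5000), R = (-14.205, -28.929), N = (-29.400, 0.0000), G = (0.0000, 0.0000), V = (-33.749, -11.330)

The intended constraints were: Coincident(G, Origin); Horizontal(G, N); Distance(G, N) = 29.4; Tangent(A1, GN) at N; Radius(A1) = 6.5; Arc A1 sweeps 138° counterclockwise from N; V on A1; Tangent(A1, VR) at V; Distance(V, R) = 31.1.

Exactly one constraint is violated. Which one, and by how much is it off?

Distance(V, R) = 31.1 — off by 4.80.

G = (0.00, 0.00) ✓; G.y = 0.00, N.y = 0.00 ✓; |GN| = 29.40 ✓; ∠(DN, NG) = 90.00° ✓; |DN| = 6.500 ✓; bearing(D→V) − bearing(D→N) = 138.0° ✓; |DV| = 6.499 ✓; ∠(DV, VR) = 90.00° ✓; |VR| = 26.30 ✗.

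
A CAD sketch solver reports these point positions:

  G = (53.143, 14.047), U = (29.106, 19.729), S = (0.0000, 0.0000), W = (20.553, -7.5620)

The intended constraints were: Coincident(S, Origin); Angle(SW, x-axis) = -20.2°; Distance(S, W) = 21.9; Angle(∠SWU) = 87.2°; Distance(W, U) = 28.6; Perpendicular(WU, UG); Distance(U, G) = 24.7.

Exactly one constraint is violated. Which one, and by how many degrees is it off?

Perpendicular(WU, UG) — off by 4.10°.

S = (0.00, 0.00) ✓; SW at -20.20° ✓; |SW| = 21.90 ✓; ∠SWU = 87.20° ✓; |WU| = 28.60 ✓; ∠(WU, UG) = 85.90° ✗; |UG| = 24.70 ✓.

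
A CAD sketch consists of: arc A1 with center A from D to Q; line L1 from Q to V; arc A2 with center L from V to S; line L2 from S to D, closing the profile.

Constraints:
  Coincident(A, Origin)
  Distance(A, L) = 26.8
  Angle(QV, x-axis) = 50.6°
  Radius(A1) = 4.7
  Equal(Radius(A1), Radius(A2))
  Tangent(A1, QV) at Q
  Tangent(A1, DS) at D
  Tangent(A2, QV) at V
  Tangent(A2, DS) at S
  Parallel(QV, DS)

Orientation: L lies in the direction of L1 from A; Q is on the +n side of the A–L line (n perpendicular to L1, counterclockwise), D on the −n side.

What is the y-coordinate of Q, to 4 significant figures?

2.983

A is at the origin and L lies 26.8 along u from A, so L = 26.8·u = (17.01, 20.71). Tangency of A1 to both parallel lines with radius 4.7 puts Q and D at A ± 4.7·n: Q = (-3.632, 2.983), D = (3.632, -2.983). So Q.y = 2.983.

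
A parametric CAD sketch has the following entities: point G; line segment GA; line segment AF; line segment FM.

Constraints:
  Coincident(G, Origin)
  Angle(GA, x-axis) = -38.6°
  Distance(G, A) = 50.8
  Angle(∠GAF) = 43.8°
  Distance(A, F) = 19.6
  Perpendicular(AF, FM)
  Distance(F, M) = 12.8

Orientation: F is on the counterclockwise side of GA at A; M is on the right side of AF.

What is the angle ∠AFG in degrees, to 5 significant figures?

115.89°

G is at the origin; GA runs at -38.6° with length 50.8, so A = 50.8·(cos -38.6°, sin -38.6°) = (39.701, -31.693). ∠GAF = 43.8°, so AF runs at -38.6° + (180° − 43.8°) = 97.600° from the x-axis; with |AF| = 19.6, F = A + 19.6·(cos 97.600°, sin 97.600°) = (37.109, -12.265). Then cos ∠AFG = FA·FG / (|FA||FG|), giving 115.89°.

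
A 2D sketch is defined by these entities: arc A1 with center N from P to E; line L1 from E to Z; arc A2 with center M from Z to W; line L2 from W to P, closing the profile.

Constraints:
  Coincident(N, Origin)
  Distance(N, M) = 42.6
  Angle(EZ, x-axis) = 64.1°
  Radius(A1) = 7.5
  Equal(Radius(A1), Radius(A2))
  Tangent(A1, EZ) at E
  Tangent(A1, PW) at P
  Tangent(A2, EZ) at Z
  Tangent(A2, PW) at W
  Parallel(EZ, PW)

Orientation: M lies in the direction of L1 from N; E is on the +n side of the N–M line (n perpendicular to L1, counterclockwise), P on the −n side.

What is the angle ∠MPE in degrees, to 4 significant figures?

80.02°

The slot axis is L1's direction at 64.1°, so u = (cos 64.1°, sin 64.1°) = (0.4368, 0.8996) and n = (−sin 64.1°, cos 64.1°) = (-0.8996, 0.4368). N is at the origin and M lies 42.6 along u from N, so M = 42.6·u = (18.61, 38.32). Tangency of A1 to both parallel lines with radius 7.5 puts E and P at N ± 7.5·n: E = (-6.747, 3.276), P = (6.747, -3.276). Then cos ∠MPE = PM·PE / (|PM||PE|), giving 80.02°.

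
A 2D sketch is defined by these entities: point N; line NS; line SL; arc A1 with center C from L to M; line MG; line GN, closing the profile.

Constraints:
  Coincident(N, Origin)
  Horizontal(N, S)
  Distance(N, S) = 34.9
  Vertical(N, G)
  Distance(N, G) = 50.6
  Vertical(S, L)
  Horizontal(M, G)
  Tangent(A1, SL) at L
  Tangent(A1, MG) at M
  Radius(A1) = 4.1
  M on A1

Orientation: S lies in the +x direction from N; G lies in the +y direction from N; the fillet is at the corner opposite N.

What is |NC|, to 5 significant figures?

55.775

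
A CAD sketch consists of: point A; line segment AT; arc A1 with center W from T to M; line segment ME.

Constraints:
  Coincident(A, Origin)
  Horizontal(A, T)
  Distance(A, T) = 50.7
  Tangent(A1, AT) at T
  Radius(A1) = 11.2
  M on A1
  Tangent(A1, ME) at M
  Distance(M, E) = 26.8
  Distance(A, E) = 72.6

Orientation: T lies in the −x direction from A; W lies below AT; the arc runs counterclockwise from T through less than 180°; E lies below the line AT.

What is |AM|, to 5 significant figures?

62.909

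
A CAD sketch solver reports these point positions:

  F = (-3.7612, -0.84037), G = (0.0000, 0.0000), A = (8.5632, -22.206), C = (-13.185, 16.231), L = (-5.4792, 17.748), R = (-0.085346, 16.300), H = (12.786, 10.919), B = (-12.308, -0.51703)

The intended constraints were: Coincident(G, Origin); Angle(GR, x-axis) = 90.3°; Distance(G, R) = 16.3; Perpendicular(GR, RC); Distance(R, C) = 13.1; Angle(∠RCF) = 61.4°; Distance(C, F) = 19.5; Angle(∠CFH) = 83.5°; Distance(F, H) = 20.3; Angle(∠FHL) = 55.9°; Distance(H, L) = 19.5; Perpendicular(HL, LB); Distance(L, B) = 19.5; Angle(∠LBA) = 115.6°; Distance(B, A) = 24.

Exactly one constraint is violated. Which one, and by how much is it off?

Distance(B, A) = 24 — off by 6.10.

G = (0.00, 0.00) ✓; GR at 90.30° ✓; |GR| = 16.30 ✓; ∠(GR, RC) = 90.00° ✓; |RC| = 13.10 ✓; ∠RCF = 61.40° ✓; |CF| = 19.50 ✓; ∠CFH = 83.50° ✓; |FH| = 20.30 ✓; ∠FHL = 55.90° ✓; |HL| = 19.50 ✓; ∠(HL, LB) = 90.00° ✓; |LB| = 19.50 ✓; ∠LBA = 115.6° ✓; |BA| = 30.10 ✗.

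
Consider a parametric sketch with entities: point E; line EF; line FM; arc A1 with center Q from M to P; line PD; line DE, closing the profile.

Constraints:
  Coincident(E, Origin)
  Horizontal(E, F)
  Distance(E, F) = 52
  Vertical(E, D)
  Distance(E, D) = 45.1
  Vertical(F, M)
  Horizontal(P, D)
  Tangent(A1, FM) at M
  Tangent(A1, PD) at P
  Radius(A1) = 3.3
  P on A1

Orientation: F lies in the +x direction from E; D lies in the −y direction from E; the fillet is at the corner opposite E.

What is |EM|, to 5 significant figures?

66.718

The virtual corner opposite E is at (52.000, -45.100). Tangency of A1 to FM means the radius QM is perpendicular to FM and tangency of A1 to PD means the radius QP is perpendicular to PD, with radius 3.3, so the center Q sits 3.3 in from both sides at Q = (48.700, -41.800). That places the tangent points at M = (52.000, -41.800) on FM and P = (48.700, -45.100) on PD. Then |EM| = |M − E| = 66.718.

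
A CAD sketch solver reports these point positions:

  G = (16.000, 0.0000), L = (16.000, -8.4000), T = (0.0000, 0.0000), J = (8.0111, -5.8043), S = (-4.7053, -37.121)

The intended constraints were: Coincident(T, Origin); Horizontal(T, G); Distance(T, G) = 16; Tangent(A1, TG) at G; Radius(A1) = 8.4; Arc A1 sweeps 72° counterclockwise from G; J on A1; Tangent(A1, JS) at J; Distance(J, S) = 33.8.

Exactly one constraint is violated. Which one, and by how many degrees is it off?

Tangent(A1, JS) at J — off by 4.10°.

T = (0.00, 0.00) ✓; T.y = 0.00, G.y = 0.00 ✓; |TG| = 16.00 ✓; ∠(LG, GT) = 90.00° ✓; |LG| = 8.400 ✓; bearing(L→J) − bearing(L→G) = 72.00° ✓; |LJ| = 8.400 ✓; ∠(LJ, JS) = 94.10° ✗; |JS| = 33.80 ✓.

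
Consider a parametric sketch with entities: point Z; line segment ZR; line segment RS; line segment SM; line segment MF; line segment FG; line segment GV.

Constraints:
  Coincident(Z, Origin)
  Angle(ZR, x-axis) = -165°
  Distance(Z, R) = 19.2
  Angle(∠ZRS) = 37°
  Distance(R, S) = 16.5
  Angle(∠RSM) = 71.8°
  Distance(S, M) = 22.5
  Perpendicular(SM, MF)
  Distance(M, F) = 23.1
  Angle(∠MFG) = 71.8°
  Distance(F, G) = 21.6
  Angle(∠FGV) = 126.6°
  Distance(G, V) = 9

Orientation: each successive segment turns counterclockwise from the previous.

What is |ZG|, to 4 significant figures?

21.05

Z is at the origin; ZR runs at -165.0° with length 19.2, so R = (-18.55, -4.969). ∠ZRS = 37.0° gives RS at -22.00° from the x-axis; with |RS| = 16.5, S = (-3.247, -11.15). ∠RSM = 71.8° gives SM at 86.20° from the x-axis; with |SM| = 22.5, M = (-1.756, 11.30). The perpendicularity gives MF at right angles to SM, so MF runs at 176.2°; with |MF| = 23.1, F = (-24.81, 12.83). ∠MFG = 71.8° gives FG at -75.60° from the x-axis; with |FG| = 21.6, G = (-19.43, -8.090). Then |ZG| = |G − Z| = 21.05.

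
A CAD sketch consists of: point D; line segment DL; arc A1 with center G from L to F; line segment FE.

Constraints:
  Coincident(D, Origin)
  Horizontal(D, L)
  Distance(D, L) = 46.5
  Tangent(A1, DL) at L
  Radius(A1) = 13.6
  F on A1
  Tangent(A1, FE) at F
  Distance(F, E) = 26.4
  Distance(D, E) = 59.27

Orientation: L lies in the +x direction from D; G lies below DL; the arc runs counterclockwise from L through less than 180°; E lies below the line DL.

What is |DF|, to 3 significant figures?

37.8

D is at the origin; DL is horizontal with |DL| = 46.5 and L on the +x side, so L = (46.5, 0.00). Tangency of A1 to DL means the radius GL is perpendicular to DL, so G = L + (0, -13.6) = (46.5, -13.6). Since GF ⟂ FE (tangency), |GE| = √(13.6² + 26.4²) = 29.7 regardless of where F sits on A1. So E lies on both circle(D, 59.27) and circle(G, 29.7); the below-DL intersection is E = (41.0, -42.8). F is the foot of the tangent from E: F = (33.5, -17.5).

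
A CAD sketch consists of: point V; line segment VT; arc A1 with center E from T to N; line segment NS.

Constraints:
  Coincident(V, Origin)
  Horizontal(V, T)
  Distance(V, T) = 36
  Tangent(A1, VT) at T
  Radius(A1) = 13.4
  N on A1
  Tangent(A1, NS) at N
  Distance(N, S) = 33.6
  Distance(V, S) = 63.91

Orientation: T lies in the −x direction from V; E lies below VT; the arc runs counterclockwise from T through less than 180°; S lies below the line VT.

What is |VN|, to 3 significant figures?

51.8

V is at the origin; VT is horizontal with |VT| = 36.0 and T on the −x side, so T = (-36.0, 0.00). A1 meets VT tangentially, so ET is at right angles to VT, so E = T + (0, -13.4) = (-36.0, -13.4). Since EN ⟂ NS (tangency), |ES| = √(13.4² + 33.6²) = 36.2 regardless of where N sits on A1. So S lies on both circle(V, 63.91) and circle(E, 36.2); the below-VT intersection is S = (-40.7, -49.3). N is the foot of the tangent from S: N = (-49.0, -16.7).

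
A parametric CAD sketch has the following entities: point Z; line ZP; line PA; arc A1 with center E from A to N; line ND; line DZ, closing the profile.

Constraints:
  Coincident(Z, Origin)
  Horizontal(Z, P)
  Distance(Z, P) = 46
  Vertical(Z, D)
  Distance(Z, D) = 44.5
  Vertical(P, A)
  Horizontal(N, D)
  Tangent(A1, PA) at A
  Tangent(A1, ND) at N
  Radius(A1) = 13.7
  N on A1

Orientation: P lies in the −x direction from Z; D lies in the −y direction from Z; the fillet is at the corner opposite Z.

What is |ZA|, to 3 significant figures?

55.4

The virtual corner opposite Z is at (-46.0, -44.5). Since A1 is tangent to PA there, EA ⟂ PA and tangency of A1 to ND means the radius EN is perpendicular to ND, with radius 13.7, so the center E sits 13.7 in from both sides at E = (-32.3, -30.8). That places the tangent points at A = (-46.0, -30.8) on PA and N = (-32.3, -44.5) on ND. Then |ZA| = |A − Z| = 55.4.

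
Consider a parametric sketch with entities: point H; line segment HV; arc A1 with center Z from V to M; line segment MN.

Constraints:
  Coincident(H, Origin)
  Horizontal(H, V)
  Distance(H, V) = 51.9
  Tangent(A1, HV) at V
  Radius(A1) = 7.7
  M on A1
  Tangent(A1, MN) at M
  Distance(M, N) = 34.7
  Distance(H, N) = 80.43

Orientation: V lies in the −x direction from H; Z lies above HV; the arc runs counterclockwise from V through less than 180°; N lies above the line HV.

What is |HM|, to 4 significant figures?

48.30

Checks: |ZM| = 7.700 ✓; ∠(ZM, MN) = 90.00° ✓; |MN| = 34.70 ✓; |HN| = 80.43 ✓.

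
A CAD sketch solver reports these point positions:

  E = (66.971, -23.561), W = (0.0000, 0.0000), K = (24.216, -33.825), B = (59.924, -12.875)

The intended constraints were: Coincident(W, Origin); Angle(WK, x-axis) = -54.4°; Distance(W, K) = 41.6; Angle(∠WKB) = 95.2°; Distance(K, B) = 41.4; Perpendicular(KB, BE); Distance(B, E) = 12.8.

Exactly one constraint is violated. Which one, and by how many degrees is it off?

Perpendicular(KB, BE) — off by 3.00°.

W = (0.00, 0.00) ✓; WK at -54.40° ✓; |WK| = 41.60 ✓; ∠WKB = 95.20° ✓; |KB| = 41.40 ✓; ∠(KB, BE) = 87.00° ✗; |BE| = 12.80 ✓.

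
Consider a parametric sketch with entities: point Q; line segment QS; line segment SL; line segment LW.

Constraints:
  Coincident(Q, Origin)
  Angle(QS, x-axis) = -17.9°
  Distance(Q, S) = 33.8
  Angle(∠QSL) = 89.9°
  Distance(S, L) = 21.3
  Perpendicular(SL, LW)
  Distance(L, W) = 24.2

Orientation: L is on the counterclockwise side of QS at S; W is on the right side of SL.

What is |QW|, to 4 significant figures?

61.77

Q is at the origin; QS runs at -17.9° with length 33.8, so S = 33.8·(cos -17.9°, sin -17.9°) = (32.16, -10.39). ∠QSL = 89.9°, so SL runs at -17.9° + (180° − 89.9°) = 72.20° from the x-axis; with |SL| = 21.3, L = S + 21.3·(cos 72.20°, sin 72.20°) = (38.68, 9.892). SL is perpendicular to LW; with |LW| = 24.2 on the right of SL, W = L + 24.2·(0.9521, -0.3057) = (61.72, 2.494). Then |QW| = |W − Q| = 61.77.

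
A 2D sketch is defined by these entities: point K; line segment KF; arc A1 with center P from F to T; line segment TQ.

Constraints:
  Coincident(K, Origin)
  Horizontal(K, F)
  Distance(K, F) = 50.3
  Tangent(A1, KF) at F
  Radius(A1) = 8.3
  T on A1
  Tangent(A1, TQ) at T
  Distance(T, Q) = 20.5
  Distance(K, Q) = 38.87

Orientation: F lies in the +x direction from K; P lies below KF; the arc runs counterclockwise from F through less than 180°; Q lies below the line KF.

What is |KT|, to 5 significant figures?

43.418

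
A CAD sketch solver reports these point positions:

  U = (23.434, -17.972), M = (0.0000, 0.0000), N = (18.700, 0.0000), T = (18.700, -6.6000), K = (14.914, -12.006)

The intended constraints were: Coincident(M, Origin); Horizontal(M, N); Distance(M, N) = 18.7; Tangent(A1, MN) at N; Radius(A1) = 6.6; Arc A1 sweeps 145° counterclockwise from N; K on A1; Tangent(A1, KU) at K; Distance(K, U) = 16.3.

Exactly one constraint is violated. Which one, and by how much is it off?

Distance(K, U) = 16.3 — off by 5.90.

M = (0.00, 0.00) ✓; M.y = 0.00, N.y = 0.00 ✓; |MN| = 18.70 ✓; ∠(TN, NM) = 90.00° ✓; |TN| = 6.600 ✓; bearing(T→K) − bearing(T→N) = 145.0° ✓; |TK| = 6.600 ✓; ∠(TK, KU) = 90.00° ✓; |KU| = 10.40 ✗.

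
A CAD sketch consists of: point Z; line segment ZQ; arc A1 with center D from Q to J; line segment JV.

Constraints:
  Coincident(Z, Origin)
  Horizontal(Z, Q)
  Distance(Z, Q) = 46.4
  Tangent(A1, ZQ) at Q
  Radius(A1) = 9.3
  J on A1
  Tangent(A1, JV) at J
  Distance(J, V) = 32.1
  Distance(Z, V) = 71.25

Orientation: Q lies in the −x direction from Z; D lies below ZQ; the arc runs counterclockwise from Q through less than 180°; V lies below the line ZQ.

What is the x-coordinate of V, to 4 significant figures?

-58.71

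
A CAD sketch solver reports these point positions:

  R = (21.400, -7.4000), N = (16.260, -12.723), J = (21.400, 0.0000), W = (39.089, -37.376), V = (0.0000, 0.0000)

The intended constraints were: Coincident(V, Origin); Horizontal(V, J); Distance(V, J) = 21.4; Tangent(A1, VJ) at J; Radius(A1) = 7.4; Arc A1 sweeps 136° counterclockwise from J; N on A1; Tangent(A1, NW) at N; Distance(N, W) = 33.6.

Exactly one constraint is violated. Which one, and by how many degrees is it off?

Tangent(A1, NW) at N — off by 3.20°.

V = (0.00, 0.00) ✓; V.y = 0.00, J.y = 0.00 ✓; |VJ| = 21.40 ✓; ∠(RJ, JV) = 90.00° ✓; |RJ| = 7.400 ✓; bearing(R→N) − bearing(R→J) = 136.0° ✓; |RN| = 7.400 ✓; ∠(RN, NW) = 93.20° ✗; |NW| = 33.60 ✓.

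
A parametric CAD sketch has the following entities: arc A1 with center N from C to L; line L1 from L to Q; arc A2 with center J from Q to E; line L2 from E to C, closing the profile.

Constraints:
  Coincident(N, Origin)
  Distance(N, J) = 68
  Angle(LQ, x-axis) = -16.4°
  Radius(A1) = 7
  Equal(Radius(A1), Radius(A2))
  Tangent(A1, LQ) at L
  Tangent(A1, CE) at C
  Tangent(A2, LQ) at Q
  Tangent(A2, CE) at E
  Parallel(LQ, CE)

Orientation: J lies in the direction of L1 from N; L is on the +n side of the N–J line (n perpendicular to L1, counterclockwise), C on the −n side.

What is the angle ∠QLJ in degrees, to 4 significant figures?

5.877°

The slot axis is L1's direction at -16.4°, so u = (cos -16.4°, sin -16.4°) = (0.9593, -0.2823) and n = (−sin -16.4°, cos -16.4°) = (0.2823, 0.9593). N is at the origin and J lies 68.0 along u from N, so J = 68.0·u = (65.23, -19.20). Tangency of A1 to both parallel lines with radius 7.0 puts L and C at N ± 7.0·n: L = (1.976, 6.715), C = (-1.976, -6.715). Equal radii place Q and E the same way about J: Q = J + 7.0·n = (67.21, -12.48), E = J − 7.0·n = (63.26, -25.91). Then cos ∠QLJ = LQ·LJ / (|LQ||LJ|), giving 5.877°.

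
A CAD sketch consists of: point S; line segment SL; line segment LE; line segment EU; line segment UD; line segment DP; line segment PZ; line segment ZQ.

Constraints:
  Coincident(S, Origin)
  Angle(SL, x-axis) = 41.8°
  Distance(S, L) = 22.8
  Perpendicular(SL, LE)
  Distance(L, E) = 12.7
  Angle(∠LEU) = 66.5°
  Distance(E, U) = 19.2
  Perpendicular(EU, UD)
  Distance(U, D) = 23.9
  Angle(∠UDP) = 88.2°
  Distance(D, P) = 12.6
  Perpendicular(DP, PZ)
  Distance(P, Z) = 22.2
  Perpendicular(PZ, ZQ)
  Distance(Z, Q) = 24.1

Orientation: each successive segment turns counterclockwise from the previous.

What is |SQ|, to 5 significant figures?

5.4400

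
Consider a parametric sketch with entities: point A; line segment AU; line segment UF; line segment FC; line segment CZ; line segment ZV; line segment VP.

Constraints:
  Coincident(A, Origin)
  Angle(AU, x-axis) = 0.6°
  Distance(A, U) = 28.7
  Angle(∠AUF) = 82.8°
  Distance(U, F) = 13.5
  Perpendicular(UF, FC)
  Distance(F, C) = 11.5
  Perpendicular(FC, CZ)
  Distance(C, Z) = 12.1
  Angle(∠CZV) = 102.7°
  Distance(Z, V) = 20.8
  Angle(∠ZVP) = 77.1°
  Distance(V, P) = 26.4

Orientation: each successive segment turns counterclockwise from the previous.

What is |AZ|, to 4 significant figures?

17.12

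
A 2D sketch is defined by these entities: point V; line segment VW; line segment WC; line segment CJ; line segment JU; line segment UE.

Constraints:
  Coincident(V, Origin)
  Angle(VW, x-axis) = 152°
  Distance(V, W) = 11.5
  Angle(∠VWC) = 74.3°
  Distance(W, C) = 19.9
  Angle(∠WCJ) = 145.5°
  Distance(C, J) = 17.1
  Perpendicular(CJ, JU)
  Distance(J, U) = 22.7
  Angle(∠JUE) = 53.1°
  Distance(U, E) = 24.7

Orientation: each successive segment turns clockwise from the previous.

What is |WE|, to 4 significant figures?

14.16

V is at the origin; VW runs at 152.0° with length 11.5, so W = (-10.15, 5.399). ∠VWC = 74.3° gives WC at 46.30° from the x-axis; with |WC| = 19.9, C = (3.595, 19.79). ∠WCJ = 145.5° gives CJ at 11.80° from the x-axis; with |CJ| = 17.1, J = (20.33, 23.28). CJ is perpendicular to JU, so JU runs at -78.20°; with |JU| = 22.7, U = (24.98, 1.063). ∠JUE = 53.1° gives UE at 154.9° from the x-axis; with |UE| = 24.7, E = (2.608, 11.54). Then |WE| = |E − W| = 14.16.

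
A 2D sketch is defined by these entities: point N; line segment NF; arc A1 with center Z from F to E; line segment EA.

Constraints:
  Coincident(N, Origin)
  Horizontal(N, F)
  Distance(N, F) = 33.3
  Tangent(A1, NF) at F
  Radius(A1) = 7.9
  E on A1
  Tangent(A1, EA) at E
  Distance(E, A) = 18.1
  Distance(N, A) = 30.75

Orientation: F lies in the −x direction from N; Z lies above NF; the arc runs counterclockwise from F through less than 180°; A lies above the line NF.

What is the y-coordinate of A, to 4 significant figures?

22.93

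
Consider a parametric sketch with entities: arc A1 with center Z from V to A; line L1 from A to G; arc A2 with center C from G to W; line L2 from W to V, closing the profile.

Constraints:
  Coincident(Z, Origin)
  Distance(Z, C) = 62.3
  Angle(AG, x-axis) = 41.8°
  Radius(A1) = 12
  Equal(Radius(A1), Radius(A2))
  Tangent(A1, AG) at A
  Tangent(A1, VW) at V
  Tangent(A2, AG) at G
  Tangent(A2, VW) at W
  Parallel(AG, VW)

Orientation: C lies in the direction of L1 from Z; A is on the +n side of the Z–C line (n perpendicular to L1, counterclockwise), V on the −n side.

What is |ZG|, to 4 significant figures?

63.45

The slot axis is L1's direction at 41.8°, so u = (cos 41.8°, sin 41.8°) = (0.7455, 0.6665) and n = (−sin 41.8°, cos 41.8°) = (-0.6665, 0.7455). Z is at the origin and C lies 62.3 along u from Z, so C = 62.3·u = (46.44, 41.52). Tangency of A1 to both parallel lines with radius 12.0 puts A and V at Z ± 12.0·n: A = (-7.998, 8.946), V = (7.998, -8.946). Equal radii place G and W the same way about C: G = C + 12.0·n = (38.44, 50.47), W = C − 12.0·n = (54.44, 32.58). Then |ZG| = |G − Z| = 63.45.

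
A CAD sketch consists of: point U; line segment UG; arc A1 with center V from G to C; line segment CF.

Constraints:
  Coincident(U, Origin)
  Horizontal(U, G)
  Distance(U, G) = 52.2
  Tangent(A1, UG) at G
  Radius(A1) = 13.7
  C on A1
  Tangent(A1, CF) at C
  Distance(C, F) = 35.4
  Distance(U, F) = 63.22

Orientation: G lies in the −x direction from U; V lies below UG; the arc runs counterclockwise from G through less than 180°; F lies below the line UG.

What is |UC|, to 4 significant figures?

66.54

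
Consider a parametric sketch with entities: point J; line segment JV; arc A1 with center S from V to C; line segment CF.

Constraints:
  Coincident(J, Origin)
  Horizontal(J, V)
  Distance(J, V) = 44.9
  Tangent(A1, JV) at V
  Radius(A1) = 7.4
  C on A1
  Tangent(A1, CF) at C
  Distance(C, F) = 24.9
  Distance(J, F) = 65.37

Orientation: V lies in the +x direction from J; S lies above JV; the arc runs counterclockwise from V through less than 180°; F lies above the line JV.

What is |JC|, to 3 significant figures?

52.4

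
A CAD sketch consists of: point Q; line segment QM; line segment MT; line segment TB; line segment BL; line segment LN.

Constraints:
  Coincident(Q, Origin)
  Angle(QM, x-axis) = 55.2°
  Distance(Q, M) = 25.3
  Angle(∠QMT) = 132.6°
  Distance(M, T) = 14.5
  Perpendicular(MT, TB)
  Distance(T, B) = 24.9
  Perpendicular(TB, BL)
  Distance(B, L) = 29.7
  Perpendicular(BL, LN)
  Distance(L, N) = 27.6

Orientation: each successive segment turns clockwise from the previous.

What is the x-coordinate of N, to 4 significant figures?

-0.9867

Q is at the origin; QM runs at 55.2° with length 25.3, so M = (14.44, 20.78). ∠QMT = 132.6° gives MT at 7.800° from the x-axis; with |MT| = 14.5, T = (28.80, 22.74). The perpendicularity gives TB at right angles to MT, so TB runs at -82.20°; with |TB| = 24.9, B = (32.18, -1.927). The perpendicularity gives BL at right angles to TB, so BL runs at -172.2°; with |BL| = 29.7, L = (2.759, -5.957). BL ⟂ LN, so LN runs at 97.80°; with |LN| = 27.6, N = (-0.9867, 21.39). So N.x = -0.9867.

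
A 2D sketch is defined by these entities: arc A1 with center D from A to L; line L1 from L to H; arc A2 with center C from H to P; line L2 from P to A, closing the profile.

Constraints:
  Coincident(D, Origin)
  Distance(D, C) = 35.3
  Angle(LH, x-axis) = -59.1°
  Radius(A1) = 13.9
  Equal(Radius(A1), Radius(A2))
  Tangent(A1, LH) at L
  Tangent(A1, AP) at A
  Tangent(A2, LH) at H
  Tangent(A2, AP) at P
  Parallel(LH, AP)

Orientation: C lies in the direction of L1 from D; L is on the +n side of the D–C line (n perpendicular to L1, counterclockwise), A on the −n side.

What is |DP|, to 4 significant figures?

37.94

The slot axis is L1's direction at -59.1°, so u = (cos -59.1°, sin -59.1°) = (0.5135, -0.8581) and n = (−sin -59.1°, cos -59.1°) = (0.8581, 0.5135). D is at the origin and C lies 35.3 along u from D, so C = 35.3·u = (18.13, -30.29). Tangency of A1 to both parallel lines with radius 13.9 puts L and A at D ± 13.9·n: L = (11.93, 7.138), A = (-11.93, -7.138). Equal radii place H and P the same way about C: H = C + 13.9·n = (30.06, -23.15), P = C − 13.9·n = (6.201, -37.43). Then |DP| = |P − D| = 37.94.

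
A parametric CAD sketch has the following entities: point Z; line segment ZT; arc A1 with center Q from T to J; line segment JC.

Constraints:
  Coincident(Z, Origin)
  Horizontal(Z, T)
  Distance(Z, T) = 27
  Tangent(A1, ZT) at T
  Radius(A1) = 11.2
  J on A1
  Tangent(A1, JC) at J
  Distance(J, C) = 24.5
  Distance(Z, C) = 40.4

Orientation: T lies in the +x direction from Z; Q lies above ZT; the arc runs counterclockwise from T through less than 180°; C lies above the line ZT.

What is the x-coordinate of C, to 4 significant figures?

17.51

Z is at the origin; ZT is horizontal with |ZT| = 27.0 and T on the +x side, so T = (27.00, 0.000). A1 meets ZT tangentially, so QT is at right angles to ZT, so Q = T + (0, 11.2) = (27.00, 11.20). Since QJ ⟂ JC (tangency), |QC| = √(11.2² + 24.5²) = 26.94 regardless of where J sits on A1. So C lies on both circle(Z, 40.4) and circle(Q, 26.94); the above-ZT intersection is C = (17.51, 36.41). J is the foot of the tangent from C: J = (34.89, 19.15).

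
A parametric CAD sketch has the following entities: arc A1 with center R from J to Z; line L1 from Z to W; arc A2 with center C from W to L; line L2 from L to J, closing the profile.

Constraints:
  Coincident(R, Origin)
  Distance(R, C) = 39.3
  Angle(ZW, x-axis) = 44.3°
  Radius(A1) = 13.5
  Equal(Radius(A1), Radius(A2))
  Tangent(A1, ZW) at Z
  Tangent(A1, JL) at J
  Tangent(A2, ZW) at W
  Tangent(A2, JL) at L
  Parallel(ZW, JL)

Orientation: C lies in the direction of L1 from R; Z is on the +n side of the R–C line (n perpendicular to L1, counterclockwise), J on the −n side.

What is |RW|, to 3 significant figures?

41.6

The slot axis is L1's direction at 44.3°, so u = (cos 44.3°, sin 44.3°) = (0.716, 0.698) and n = (−sin 44.3°, cos 44.3°) = (-0.698, 0.716). R is at the origin and C lies 39.3 along u from R, so C = 39.3·u = (28.1, 27.4). Tangency of A1 to both parallel lines with radius 13.5 puts Z and J at R ± 13.5·n: Z = (-9.43, 9.66), J = (9.43, -9.66). Equal radii place W and L the same way about C: W = C + 13.5·n = (18.7, 37.1), L = C − 13.5·n = (37.6, 17.8). Then |RW| = |W − R| = 41.6.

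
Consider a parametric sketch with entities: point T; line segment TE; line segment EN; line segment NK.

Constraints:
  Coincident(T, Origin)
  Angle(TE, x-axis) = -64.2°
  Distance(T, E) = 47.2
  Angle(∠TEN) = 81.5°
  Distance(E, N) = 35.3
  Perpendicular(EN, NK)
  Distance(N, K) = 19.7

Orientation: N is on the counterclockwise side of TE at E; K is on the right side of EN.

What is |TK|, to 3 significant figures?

72.2

T is at the origin; TE runs at -64.2° with length 47.2, so E = 47.2·(cos -64.2°, sin -64.2°) = (20.5, -42.5). ∠TEN = 81.5°, so EN runs at -64.2° + (180° − 81.5°) = 34.3° from the x-axis; with |EN| = 35.3, N = E + 35.3·(cos 34.3°, sin 34.3°) = (49.7, -22.6). EN is perpendicular to NK; with |NK| = 19.7 on the right of EN, K = N + 19.7·(0.564, -0.826) = (60.8, -38.9). Then |TK| = |K − T| = 72.2.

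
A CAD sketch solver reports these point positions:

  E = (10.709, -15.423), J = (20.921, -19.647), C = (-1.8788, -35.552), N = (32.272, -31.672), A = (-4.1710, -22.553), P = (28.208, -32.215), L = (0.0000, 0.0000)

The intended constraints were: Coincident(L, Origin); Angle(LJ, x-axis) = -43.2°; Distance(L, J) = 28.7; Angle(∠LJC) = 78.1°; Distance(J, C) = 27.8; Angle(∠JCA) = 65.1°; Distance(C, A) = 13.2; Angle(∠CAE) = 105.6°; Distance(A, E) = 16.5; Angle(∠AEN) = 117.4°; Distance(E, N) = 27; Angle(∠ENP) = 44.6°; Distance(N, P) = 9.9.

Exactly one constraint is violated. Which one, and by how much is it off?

Distance(N, P) = 9.9 — off by 5.80.

L = (0.00, 0.00) ✓; LJ at -43.20° ✓; |LJ| = 28.70 ✓; ∠LJC = 78.10° ✓; |JC| = 27.80 ✓; ∠JCA = 65.10° ✓; |CA| = 13.20 ✓; ∠CAE = 105.6° ✓; |AE| = 16.50 ✓; ∠AEN = 117.4° ✓; |EN| = 27.00 ✓; ∠ENP = 44.61° ✓; |NP| = 4.100 ✗.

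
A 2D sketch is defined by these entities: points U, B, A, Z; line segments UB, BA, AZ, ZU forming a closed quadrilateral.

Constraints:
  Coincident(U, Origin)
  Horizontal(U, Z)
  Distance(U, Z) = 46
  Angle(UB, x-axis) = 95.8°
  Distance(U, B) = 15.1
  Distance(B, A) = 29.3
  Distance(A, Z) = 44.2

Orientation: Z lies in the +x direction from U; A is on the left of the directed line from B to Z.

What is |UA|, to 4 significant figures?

40.43

Checks: UB at 95.80° ✓; |BA| = 29.30 ✓; |AZ| = 44.20 ✓.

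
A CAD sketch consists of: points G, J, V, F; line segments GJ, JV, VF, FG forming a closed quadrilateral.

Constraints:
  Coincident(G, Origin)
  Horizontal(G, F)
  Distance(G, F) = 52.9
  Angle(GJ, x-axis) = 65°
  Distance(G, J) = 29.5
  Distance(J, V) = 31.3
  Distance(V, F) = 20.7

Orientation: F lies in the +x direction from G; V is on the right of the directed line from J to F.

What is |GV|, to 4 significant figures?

32.46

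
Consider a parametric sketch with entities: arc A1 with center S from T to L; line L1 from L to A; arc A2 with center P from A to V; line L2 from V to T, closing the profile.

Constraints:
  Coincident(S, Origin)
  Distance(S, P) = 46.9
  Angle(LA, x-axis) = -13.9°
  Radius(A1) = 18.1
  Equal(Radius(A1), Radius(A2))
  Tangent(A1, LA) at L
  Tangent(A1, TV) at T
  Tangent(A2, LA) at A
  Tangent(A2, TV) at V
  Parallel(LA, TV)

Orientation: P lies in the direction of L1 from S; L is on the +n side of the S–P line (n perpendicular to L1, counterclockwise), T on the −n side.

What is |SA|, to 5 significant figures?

50.271

Tangency of A1 to both parallel lines with radius 18.1 puts L and T at S ± 18.1·n: L = (4.3481, 17.570), T = (-4.3481, -17.570). Equal radii place A and V the same way about P: A = P + 18.1·n = (49.875, 6.3033), V = P − 18.1·n = (41.178, -28.837). Then |SA| = |A − S| = 50.271.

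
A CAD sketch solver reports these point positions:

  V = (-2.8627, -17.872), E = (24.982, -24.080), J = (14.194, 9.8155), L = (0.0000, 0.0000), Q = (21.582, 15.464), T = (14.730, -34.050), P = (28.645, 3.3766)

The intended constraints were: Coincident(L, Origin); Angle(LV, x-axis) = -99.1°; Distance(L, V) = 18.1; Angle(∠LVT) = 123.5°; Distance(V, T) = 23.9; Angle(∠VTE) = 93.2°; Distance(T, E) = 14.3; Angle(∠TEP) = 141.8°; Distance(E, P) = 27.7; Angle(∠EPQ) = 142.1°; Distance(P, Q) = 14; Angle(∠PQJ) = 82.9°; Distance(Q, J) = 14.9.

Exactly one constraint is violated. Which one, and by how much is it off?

Distance(Q, J) = 14.9 — off by 5.60.

L = (0.00, 0.00) ✓; LV at -99.10° ✓; |LV| = 18.10 ✓; ∠LVT = 123.5° ✓; |VT| = 23.90 ✓; ∠VTE = 93.20° ✓; |TE| = 14.30 ✓; ∠TEP = 141.8° ✓; |EP| = 27.70 ✓; ∠EPQ = 142.1° ✓; |PQ| = 14.00 ✓; ∠PQJ = 82.90° ✓; |QJ| = 9.300 ✗.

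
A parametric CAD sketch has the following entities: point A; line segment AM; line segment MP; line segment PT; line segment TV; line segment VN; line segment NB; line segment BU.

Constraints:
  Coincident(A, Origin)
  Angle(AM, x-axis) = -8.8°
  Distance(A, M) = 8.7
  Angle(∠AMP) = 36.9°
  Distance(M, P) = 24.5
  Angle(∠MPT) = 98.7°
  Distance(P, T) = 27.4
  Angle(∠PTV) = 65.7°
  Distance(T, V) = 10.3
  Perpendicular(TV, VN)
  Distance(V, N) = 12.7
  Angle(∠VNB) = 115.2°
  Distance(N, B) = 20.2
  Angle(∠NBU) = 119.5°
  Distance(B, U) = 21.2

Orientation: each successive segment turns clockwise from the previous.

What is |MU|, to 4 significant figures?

60.87

A is at the origin; AM runs at -8.8° with length 8.7, so M = (8.598, -1.331). ∠AMP = 36.9° gives MP at -151.9° from the x-axis; with |MP| = 24.5, P = (-13.01, -12.87). ∠MPT = 98.7° gives PT at 126.8° from the x-axis; with |PT| = 27.4, T = (-29.43, 9.069). ∠PTV = 65.7° gives TV at 12.50° from the x-axis; with |TV| = 10.3, V = (-19.37, 11.30). The perpendicularity gives VN at right angles to TV, so VN runs at -77.50°; with |VN| = 12.7, N = (-16.62, -1.100). ∠VNB = 115.2° gives NB at -142.3° from the x-axis; with |NB| = 20.2, B = (-32.61, -13.45). ∠NBU = 119.5° gives BU at 157.2° from the x-axis; with |BU| = 21.2, U = (-52.15, -5.238). Then |MU| = |U − M| = 60.87.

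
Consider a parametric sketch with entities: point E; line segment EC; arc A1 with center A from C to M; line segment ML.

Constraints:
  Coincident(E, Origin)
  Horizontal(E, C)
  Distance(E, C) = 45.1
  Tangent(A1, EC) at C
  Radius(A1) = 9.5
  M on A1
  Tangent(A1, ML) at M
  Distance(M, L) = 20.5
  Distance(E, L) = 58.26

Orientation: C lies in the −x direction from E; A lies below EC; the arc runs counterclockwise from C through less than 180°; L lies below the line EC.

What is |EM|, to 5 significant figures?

55.575

E is at the origin; E and C share the same y with |EC| = 45.1 and C on the −x side, so C = (-45.100, 0.0000). Tangency of A1 to EC means the radius AC is perpendicular to EC, so A = C + (0, -9.5) = (-45.100, -9.5000). Since AM ⟂ ML (tangency), |AL| = √(9.5² + 20.5²) = 22.594 regardless of where M sits on A1. So L lies on both circle(E, 58.26) and circle(A, 22.594); the below-EC intersection is L = (-48.826, -31.785). M is the foot of the tangent from L: M = (-54.260, -12.018).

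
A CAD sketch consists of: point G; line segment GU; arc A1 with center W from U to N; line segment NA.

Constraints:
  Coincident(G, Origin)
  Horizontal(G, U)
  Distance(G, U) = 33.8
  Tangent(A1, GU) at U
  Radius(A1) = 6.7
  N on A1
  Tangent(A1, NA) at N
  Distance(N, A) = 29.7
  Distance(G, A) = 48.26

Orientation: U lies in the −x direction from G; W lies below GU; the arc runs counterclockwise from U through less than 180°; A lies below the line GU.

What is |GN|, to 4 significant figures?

41.12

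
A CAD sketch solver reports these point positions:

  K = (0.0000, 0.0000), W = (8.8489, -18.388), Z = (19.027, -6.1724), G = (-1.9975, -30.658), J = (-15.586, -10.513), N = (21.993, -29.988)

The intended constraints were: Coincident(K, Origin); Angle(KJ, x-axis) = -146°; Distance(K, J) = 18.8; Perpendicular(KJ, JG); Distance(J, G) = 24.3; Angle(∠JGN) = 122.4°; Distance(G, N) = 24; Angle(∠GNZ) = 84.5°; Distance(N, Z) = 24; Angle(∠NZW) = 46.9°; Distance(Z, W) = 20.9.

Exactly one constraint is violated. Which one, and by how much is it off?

Distance(Z, W) = 20.9 — off by 5.00.

K = (0.00, 0.00) ✓; KJ at -146.0° ✓; |KJ| = 18.80 ✓; ∠(KJ, JG) = 90.00° ✓; |JG| = 24.30 ✓; ∠JGN = 122.4° ✓; |GN| = 24.00 ✓; ∠GNZ = 84.50° ✓; |NZ| = 24.00 ✓; ∠NZW = 46.90° ✓; |ZW| = 15.90 ✗.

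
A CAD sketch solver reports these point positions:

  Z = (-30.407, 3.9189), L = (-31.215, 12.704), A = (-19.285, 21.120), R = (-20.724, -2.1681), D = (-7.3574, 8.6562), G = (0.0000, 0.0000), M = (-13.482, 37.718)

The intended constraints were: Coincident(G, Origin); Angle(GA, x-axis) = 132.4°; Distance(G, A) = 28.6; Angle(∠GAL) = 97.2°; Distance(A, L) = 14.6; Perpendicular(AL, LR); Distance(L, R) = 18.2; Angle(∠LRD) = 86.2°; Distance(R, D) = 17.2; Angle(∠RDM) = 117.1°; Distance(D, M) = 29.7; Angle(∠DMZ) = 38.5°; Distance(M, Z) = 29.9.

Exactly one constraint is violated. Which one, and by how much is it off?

Distance(M, Z) = 29.9 — off by 7.90.

G = (0.00, 0.00) ✓; GA at 132.4° ✓; |GA| = 28.60 ✓; ∠GAL = 97.20° ✓; |AL| = 14.60 ✓; ∠(AL, LR) = 90.00° ✓; |LR| = 18.20 ✓; ∠LRD = 86.20° ✓; |RD| = 17.20 ✓; ∠RDM = 117.1° ✓; |DM| = 29.70 ✓; ∠DMZ = 38.50° ✓; |MZ| = 37.80 ✗.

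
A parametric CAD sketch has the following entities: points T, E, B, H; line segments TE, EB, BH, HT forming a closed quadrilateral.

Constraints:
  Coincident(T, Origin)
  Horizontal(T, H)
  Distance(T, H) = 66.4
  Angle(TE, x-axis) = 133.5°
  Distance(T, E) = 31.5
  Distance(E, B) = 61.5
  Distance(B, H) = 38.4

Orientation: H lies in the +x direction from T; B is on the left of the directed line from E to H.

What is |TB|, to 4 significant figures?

48.26

Checks: |EB| = 61.50 ✓; |BH| = 38.40 ✓.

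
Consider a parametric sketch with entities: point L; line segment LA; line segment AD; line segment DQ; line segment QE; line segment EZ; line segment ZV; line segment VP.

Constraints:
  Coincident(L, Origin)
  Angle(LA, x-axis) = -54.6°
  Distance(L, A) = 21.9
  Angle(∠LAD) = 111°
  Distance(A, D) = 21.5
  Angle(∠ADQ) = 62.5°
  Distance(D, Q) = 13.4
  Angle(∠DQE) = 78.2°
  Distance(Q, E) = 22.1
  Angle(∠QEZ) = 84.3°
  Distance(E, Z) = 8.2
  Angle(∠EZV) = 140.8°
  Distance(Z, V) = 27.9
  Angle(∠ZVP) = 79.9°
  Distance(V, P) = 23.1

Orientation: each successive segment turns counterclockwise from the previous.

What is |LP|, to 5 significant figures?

38.747

L is at the origin; LA runs at -54.6° with length 21.9, so A = (12.686, -17.851). ∠LAD = 111.0° gives AD at 14.400° from the x-axis; with |AD| = 21.5, D = (33.511, -12.504). ∠ADQ = 62.5° gives DQ at 131.90° from the x-axis; with |DQ| = 13.4, Q = (24.562, -2.5307). ∠DQE = 78.2° gives QE at -126.30° from the x-axis; with |QE| = 22.1, E = (11.478, -20.342). ∠QEZ = 84.3° gives EZ at -30.600° from the x-axis; with |EZ| = 8.2, Z = (18.536, -24.516). ∠EZV = 140.8° gives ZV at 8.6000° from the x-axis; with |ZV| = 27.9, V = (46.123, -20.344). ∠ZVP = 79.9° gives VP at 108.70° from the x-axis; with |VP| = 23.1, P = (38.717, 1.5367). Then |LP| = |P − L| = 38.747.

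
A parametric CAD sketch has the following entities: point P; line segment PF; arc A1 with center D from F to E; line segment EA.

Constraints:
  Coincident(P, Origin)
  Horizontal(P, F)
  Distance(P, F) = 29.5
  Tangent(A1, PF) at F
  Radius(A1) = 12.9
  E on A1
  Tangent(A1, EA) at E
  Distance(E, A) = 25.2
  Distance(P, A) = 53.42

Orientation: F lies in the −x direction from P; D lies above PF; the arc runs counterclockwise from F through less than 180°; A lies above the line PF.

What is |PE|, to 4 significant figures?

28.28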